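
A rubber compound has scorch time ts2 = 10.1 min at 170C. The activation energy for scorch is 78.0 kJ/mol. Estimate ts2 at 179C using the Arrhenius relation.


Convert temperatures: T1 = 170 + 273.15 = 443.15 K, T2 = 179 + 273.15 = 452.15 K
ts2_new = 10.1 * exp(78000 / 8.314 * (1/452.15 - 1/443.15))
1/T2 - 1/T1 = -4.4917e-05
ts2_new = 6.63 min

6.63 min


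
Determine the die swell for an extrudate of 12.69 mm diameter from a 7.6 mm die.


Die swell ratio = D_extrudate / D_die
= 12.69 / 7.6
= 1.67

Die swell = 1.67


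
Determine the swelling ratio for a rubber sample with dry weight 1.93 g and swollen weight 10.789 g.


Q = W_swollen / W_dry
Q = 10.789 / 1.93
Q = 5.59

Q = 5.59


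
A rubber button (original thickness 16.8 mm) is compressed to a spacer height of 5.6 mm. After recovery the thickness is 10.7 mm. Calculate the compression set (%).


CS = (t0 - recovered) / (t0 - ts) * 100
= (16.8 - 10.7) / (16.8 - 5.6) * 100
= 6.1 / 11.2 * 100
= 54.5%

54.5%


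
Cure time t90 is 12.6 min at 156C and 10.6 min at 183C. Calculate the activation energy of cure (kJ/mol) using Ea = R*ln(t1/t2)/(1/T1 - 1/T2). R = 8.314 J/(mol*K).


T1 = 429.15 K, T2 = 456.15 K
1/T1 - 1/T2 = 1.3793e-04
ln(t1/t2) = ln(12.6/10.6) = 0.1728
Ea = 8.314 * 0.1728 / 1.3793e-04 = 10418.7203 J/mol
Ea = 10.42 kJ/mol

10.42 kJ/mol


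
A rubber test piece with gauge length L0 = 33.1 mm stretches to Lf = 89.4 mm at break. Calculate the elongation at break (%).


Elongation = (Lf - L0) / L0 * 100
= (89.4 - 33.1) / 33.1 * 100
= 56.3 / 33.1 * 100
= 170.1%

170.1%


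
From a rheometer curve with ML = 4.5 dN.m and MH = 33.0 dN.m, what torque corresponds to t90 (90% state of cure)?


M90 = ML + 0.9 * (MH - ML)
M90 = 4.5 + 0.9 * (33.0 - 4.5)
M90 = 4.5 + 0.9 * 28.5
M90 = 30.15 dN.m

30.15 dN.m


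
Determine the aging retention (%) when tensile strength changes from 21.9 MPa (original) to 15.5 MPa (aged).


Retention = aged / original * 100
= 15.5 / 21.9 * 100
= 70.8%

70.8%


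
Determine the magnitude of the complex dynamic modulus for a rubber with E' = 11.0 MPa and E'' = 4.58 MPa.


|E*| = sqrt(E'^2 + E''^2)
= sqrt(11.0^2 + 4.58^2)
= sqrt(121.0000 + 20.9764)
= 11.915 MPa

11.915 MPa


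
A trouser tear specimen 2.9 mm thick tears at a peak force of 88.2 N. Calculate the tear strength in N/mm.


Tear strength = force / thickness
= 88.2 / 2.9
= 30.41 N/mm

30.41 N/mm


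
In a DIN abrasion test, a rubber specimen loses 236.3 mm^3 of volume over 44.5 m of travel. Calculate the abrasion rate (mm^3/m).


Rate = volume_loss / distance
= 236.3 / 44.5
= 5.31 mm^3/m

5.31 mm^3/m


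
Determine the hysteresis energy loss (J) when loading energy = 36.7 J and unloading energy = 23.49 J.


Hysteresis loss = loading - unloading
= 36.7 - 23.49
= 13.21 J

13.21 J


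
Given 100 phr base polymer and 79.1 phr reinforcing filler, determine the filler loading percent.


Filler % = filler / (rubber + filler) * 100
= 79.1 / (100 + 79.1) * 100
= 79.1 / 179.1 * 100
= 44.17%

44.17%


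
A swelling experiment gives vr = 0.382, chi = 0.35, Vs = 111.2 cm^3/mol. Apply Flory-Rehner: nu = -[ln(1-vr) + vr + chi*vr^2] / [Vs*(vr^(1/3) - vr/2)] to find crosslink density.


ln(1 - vr) = ln(1 - 0.382) = -0.4813
Numerator = -((-0.4813) + 0.382 + 0.35 * 0.382^2) = 0.0482
Denominator = 111.2 * (0.382^(1/3) - 0.382/2) = 59.4458
nu = 0.0482 / 59.4458 = 8.1071e-04 mol/cm^3

8.1071e-04 mol/cm^3


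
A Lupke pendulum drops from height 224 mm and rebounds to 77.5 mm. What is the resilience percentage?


Resilience = h_rebound / h_drop * 100
= 77.5 / 224 * 100
= 34.6%

34.6%


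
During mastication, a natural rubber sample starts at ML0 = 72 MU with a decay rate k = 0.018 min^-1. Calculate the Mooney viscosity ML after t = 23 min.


ML = ML0 * exp(-k * t)
ML = 72 * exp(-0.018 * 23)
ML = 72 * 0.6610
ML = 47.59 MU

47.59 MU


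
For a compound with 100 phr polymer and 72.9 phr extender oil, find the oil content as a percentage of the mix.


Oil % = oil / (100 + oil) * 100
= 72.9 / (100 + 72.9) * 100
= 72.9 / 172.9 * 100
= 42.16%

42.16%


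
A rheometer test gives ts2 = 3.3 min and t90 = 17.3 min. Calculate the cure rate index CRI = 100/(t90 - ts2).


CRI = 100 / (t90 - ts2)
= 100 / (17.3 - 3.3)
= 100 / 14.0
= 7.14 min^-1

7.14 min^-1


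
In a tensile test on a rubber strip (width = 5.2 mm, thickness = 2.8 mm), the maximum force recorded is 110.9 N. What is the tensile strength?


Area = width * thickness = 5.2 * 2.8 = 14.56 mm^2
TS = force / area = 110.9 / 14.56 = 7.62 MPa

7.62 MPa


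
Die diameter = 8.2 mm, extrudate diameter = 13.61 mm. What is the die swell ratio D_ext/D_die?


Die swell ratio = D_extrudate / D_die
= 13.61 / 8.2
= 1.66

Die swell = 1.66


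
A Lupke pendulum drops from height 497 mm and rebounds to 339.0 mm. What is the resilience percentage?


Resilience = h_rebound / h_drop * 100
= 339.0 / 497 * 100
= 68.2%

68.2%


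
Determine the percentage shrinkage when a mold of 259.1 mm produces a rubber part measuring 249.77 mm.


Shrinkage = (mold - part) / mold * 100
= (259.1 - 249.77) / 259.1 * 100
= 9.33 / 259.1 * 100
= 3.6%

3.6%


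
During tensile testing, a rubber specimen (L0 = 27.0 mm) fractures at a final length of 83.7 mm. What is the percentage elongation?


Elongation = (Lf - L0) / L0 * 100
= (83.7 - 27.0) / 27.0 * 100
= 56.7 / 27.0 * 100
= 210.0%

210.0%


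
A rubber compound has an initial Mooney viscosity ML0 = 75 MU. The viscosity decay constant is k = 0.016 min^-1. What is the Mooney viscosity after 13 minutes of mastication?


ML = ML0 * exp(-k * t)
ML = 75 * exp(-0.016 * 13)
ML = 75 * 0.8122
ML = 60.92 MU

60.92 MU


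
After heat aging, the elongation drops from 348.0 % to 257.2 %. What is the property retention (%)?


Retention = aged / original * 100
= 257.2 / 348.0 * 100
= 73.9%

73.9%


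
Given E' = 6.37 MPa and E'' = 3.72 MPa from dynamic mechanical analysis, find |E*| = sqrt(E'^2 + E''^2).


|E*| = sqrt(E'^2 + E''^2)
= sqrt(6.37^2 + 3.72^2)
= sqrt(40.5769 + 13.8384)
= 7.377 MPa

7.377 MPa


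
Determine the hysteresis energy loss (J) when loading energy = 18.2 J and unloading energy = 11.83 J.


Hysteresis loss = loading - unloading
= 18.2 - 11.83
= 6.37 J

6.37 J


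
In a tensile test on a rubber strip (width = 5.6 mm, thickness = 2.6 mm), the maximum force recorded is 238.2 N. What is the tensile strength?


Area = width * thickness = 5.6 * 2.6 = 14.56 mm^2
TS = force / area = 238.2 / 14.56 = 16.36 MPa

16.36 MPa


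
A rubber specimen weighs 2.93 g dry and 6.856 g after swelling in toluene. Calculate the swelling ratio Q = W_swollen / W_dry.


Q = W_swollen / W_dry
Q = 6.856 / 2.93
Q = 2.34

Q = 2.34


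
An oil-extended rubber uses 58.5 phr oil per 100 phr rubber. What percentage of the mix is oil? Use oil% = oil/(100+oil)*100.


Oil % = oil / (100 + oil) * 100
= 58.5 / (100 + 58.5) * 100
= 58.5 / 158.5 * 100
= 36.91%

36.91%


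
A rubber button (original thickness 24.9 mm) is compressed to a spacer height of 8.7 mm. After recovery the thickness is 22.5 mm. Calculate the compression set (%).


CS = (t0 - recovered) / (t0 - ts) * 100
= (24.9 - 22.5) / (24.9 - 8.7) * 100
= 2.4 / 16.2 * 100
= 14.8%

14.8%


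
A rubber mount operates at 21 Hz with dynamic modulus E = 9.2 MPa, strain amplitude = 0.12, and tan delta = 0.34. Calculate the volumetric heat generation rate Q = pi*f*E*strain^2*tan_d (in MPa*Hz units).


Q = pi * f * E * strain^2 * tan_d
= pi * 21 * 9.2 * 0.12^2 * 0.34
= pi * 21 * 9.2 * 0.0144 * 0.34
= 2.9717

Q = 2.9717


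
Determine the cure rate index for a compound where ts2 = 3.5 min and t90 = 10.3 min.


CRI = 100 / (t90 - ts2)
= 100 / (10.3 - 3.5)
= 100 / 6.8
= 14.71 min^-1

14.71 min^-1


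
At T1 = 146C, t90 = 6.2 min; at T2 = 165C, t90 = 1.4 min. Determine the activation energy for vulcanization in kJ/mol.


T1 = 419.15 K, T2 = 438.15 K
1/T1 - 1/T2 = 1.0346e-04
ln(t1/t2) = ln(6.2/1.4) = 1.4881
Ea = 8.314 * 1.4881 / 1.0346e-04 = 119584.2891 J/mol
Ea = 119.58 kJ/mol

119.58 kJ/mol


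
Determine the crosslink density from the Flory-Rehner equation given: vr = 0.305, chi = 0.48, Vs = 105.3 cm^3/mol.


ln(1 - vr) = ln(1 - 0.305) = -0.3638
Numerator = -((-0.3638) + 0.305 + 0.48 * 0.305^2) = 0.0142
Denominator = 105.3 * (0.305^(1/3) - 0.305/2) = 54.8225
nu = 0.0142 / 54.8225 = 2.5886e-04 mol/cm^3

2.5886e-04 mol/cm^3


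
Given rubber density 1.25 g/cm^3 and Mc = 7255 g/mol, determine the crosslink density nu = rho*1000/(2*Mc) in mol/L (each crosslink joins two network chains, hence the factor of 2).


nu = rho * 1000 / (2 * Mc)
nu = 1.25 * 1000 / (2 * 7255)
nu = 1250.0 / 14510
nu = 0.0861 mol/L

0.0861 mol/L


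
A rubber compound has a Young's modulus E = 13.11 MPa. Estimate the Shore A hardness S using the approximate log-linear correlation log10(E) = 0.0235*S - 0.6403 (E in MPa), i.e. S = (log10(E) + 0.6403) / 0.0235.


log10(E) = 0.0235*S - 0.6403  =>  S = (log10(E) + 0.6403) / 0.0235
log10(13.11) = 1.117603
S = (1.117603 + 0.6403) / 0.0235 = 1.757903 / 0.0235
S = 74.8

Shore A = 74.8


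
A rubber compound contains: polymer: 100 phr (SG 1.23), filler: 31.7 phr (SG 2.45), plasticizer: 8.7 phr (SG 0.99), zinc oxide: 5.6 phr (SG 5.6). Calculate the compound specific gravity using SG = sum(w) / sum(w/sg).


Sum of weights = 146.0
Volume contributions:
  polymer: 100/1.23 = 81.3008
  filler: 31.7/2.45 = 12.9388
  plasticizer: 8.7/0.99 = 8.7879
  zinc oxide: 5.6/5.6 = 1.0000
Sum of volumes = 104.0275
SG = 146.0 / 104.0275 = 1.403

SG = 1.403


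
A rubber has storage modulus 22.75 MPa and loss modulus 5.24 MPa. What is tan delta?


tan delta = E'' / E'
= 5.24 / 22.75
= 0.2303

tan delta = 0.2303


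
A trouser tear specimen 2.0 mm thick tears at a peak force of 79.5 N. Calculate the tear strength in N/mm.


Tear strength = force / thickness
= 79.5 / 2.0
= 39.75 N/mm

39.75 N/mm


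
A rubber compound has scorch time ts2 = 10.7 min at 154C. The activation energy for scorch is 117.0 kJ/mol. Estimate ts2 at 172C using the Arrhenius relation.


Convert temperatures: T1 = 154 + 273.15 = 427.15 K, T2 = 172 + 273.15 = 445.15 K
ts2_new = 10.7 * exp(117000 / 8.314 * (1/445.15 - 1/427.15))
1/T2 - 1/T1 = -9.4664e-05
ts2_new = 2.82 min

2.82 min


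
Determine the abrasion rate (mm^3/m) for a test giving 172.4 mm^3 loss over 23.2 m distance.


Rate = volume_loss / distance
= 172.4 / 23.2
= 7.431 mm^3/m

7.431 mm^3/m


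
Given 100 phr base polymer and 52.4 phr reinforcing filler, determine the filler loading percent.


Filler % = filler / (rubber + filler) * 100
= 52.4 / (100 + 52.4) * 100
= 52.4 / 152.4 * 100
= 34.38%

34.38%


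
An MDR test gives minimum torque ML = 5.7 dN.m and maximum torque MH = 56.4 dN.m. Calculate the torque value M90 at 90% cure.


M90 = ML + 0.9 * (MH - ML)
M90 = 5.7 + 0.9 * (56.4 - 5.7)
M90 = 5.7 + 0.9 * 50.7
M90 = 51.33 dN.m

51.33 dN.m


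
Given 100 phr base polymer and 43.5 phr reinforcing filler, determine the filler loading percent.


Filler % = filler / (rubber + filler) * 100
= 43.5 / (100 + 43.5) * 100
= 43.5 / 143.5 * 100
= 30.31%

30.31%


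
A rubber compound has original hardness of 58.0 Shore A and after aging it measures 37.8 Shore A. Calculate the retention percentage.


Retention = aged / original * 100
= 37.8 / 58.0 * 100
= 65.2%

65.2%


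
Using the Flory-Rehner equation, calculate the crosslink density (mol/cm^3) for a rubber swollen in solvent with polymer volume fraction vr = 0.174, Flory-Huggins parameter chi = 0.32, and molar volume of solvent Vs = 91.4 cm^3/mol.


ln(1 - vr) = ln(1 - 0.174) = -0.1912
Numerator = -((-0.1912) + 0.174 + 0.32 * 0.174^2) = 0.0075
Denominator = 91.4 * (0.174^(1/3) - 0.174/2) = 43.0747
nu = 0.0075 / 43.0747 = 1.7347e-04 mol/cm^3

1.7347e-04 mol/cm^3


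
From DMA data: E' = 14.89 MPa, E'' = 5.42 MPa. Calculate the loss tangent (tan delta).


tan delta = E'' / E'
= 5.42 / 14.89
= 0.364

tan delta = 0.364


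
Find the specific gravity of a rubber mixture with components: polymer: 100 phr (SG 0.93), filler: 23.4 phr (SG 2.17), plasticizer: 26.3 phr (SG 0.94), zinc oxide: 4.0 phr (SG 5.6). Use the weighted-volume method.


Sum of weights = 153.7
Volume contributions:
  polymer: 100/0.93 = 107.5269
  filler: 23.4/2.17 = 10.7834
  plasticizer: 26.3/0.94 = 27.9787
  zinc oxide: 4.0/5.6 = 0.7143
Sum of volumes = 147.0033
SG = 153.7 / 147.0033 = 1.046

SG = 1.046


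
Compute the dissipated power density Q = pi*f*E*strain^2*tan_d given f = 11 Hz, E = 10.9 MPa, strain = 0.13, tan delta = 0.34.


Q = pi * f * E * strain^2 * tan_d
= pi * 11 * 10.9 * 0.13^2 * 0.34
= pi * 11 * 10.9 * 0.0169 * 0.34
= 2.1644

Q = 2.1644


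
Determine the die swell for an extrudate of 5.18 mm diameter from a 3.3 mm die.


Die swell ratio = D_extrudate / D_die
= 5.18 / 3.3
= 1.57

Die swell = 1.57


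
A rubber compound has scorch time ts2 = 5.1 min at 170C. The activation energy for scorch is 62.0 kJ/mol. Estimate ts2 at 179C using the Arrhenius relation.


Convert temperatures: T1 = 170 + 273.15 = 443.15 K, T2 = 179 + 273.15 = 452.15 K
ts2_new = 5.1 * exp(62000 / 8.314 * (1/452.15 - 1/443.15))
1/T2 - 1/T1 = -4.4917e-05
ts2_new = 3.65 min

3.65 min


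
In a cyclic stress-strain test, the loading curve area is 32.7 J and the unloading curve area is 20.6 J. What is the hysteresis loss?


Hysteresis loss = loading - unloading
= 32.7 - 20.6
= 12.1 J

12.1 J


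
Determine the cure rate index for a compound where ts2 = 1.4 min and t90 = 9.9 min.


CRI = 100 / (t90 - ts2)
= 100 / (9.9 - 1.4)
= 100 / 8.5
= 11.76 min^-1

11.76 min^-1


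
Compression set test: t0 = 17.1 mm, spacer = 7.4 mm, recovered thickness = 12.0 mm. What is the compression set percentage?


CS = (t0 - recovered) / (t0 - ts) * 100
= (17.1 - 12.0) / (17.1 - 7.4) * 100
= 5.1 / 9.7 * 100
= 52.6%

52.6%


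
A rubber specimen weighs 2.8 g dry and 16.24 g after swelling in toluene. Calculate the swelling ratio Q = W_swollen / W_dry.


Q = W_swollen / W_dry
Q = 16.24 / 2.8
Q = 5.8

Q = 5.8


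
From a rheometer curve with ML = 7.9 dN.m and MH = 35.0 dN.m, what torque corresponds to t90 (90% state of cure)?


M90 = ML + 0.9 * (MH - ML)
M90 = 7.9 + 0.9 * (35.0 - 7.9)
M90 = 7.9 + 0.9 * 27.1
M90 = 32.29 dN.m

32.29 dN.m


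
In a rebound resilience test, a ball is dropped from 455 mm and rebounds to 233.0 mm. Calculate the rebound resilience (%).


Resilience = h_rebound / h_drop * 100
= 233.0 / 455 * 100
= 51.2%

51.2%


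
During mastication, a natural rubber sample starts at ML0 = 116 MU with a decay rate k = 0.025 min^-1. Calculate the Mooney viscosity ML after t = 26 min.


ML = ML0 * exp(-k * t)
ML = 116 * exp(-0.025 * 26)
ML = 116 * 0.5220
ML = 60.56 MU

60.56 MU


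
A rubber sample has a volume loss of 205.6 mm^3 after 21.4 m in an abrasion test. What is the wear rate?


Rate = volume_loss / distance
= 205.6 / 21.4
= 9.607 mm^3/m

9.607 mm^3/m


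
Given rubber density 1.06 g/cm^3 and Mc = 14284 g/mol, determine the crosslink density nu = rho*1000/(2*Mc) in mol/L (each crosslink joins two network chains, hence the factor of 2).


nu = rho * 1000 / (2 * Mc)
nu = 1.06 * 1000 / (2 * 14284)
nu = 1060.0 / 28568
nu = 0.0371 mol/L

0.0371 mol/L


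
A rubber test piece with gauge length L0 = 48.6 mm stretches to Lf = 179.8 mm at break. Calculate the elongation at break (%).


Elongation = (Lf - L0) / L0 * 100
= (179.8 - 48.6) / 48.6 * 100
= 131.2 / 48.6 * 100
= 270.0%

270.0%


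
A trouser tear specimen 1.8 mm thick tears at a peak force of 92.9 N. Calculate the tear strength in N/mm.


Tear strength = force / thickness
= 92.9 / 1.8
= 51.61 N/mm

51.61 N/mm


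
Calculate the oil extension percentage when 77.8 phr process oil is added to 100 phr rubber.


Oil % = oil / (100 + oil) * 100
= 77.8 / (100 + 77.8) * 100
= 77.8 / 177.8 * 100
= 43.76%

43.76%


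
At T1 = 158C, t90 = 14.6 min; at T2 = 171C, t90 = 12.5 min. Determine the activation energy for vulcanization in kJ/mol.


T1 = 431.15 K, T2 = 444.15 K
1/T1 - 1/T2 = 6.7887e-05
ln(t1/t2) = ln(14.6/12.5) = 0.1553
Ea = 8.314 * 0.1553 / 6.7887e-05 = 19018.5009 J/mol
Ea = 19.02 kJ/mol

19.02 kJ/mol


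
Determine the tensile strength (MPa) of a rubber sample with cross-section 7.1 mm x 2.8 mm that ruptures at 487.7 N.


Area = width * thickness = 7.1 * 2.8 = 19.88 mm^2
TS = force / area = 487.7 / 19.88 = 24.53 MPa

24.53 MPa


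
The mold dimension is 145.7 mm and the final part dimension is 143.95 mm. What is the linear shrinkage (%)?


Shrinkage = (mold - part) / mold * 100
= (145.7 - 143.95) / 145.7 * 100
= 1.75 / 145.7 * 100
= 1.2%

1.2%


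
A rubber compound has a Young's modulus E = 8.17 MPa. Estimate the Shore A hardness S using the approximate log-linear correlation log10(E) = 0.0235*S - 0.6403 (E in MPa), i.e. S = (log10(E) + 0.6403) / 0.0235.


log10(E) = 0.0235*S - 0.6403  =>  S = (log10(E) + 0.6403) / 0.0235
log10(8.17) = 0.912222
S = (0.912222 + 0.6403) / 0.0235 = 1.552522 / 0.0235
S = 66.1

Shore A = 66.1


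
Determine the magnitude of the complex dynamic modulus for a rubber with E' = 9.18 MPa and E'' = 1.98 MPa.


|E*| = sqrt(E'^2 + E''^2)
= sqrt(9.18^2 + 1.98^2)
= sqrt(84.2724 + 3.9204)
= 9.391 MPa

9.391 MPa


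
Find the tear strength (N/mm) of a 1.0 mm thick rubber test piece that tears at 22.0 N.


Tear strength = force / thickness
= 22.0 / 1.0
= 22.0 N/mm

22.0 N/mm


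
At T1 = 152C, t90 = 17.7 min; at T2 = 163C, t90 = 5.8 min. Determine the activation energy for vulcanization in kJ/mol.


T1 = 425.15 K, T2 = 436.15 K
1/T1 - 1/T2 = 5.9322e-05
ln(t1/t2) = ln(17.7/5.8) = 1.1157
Ea = 8.314 * 1.1157 / 5.9322e-05 = 156367.1227 J/mol
Ea = 156.37 kJ/mol

156.37 kJ/mol


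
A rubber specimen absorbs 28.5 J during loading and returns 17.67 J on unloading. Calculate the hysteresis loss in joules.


Hysteresis loss = loading - unloading
= 28.5 - 17.67
= 10.83 J

10.83 J


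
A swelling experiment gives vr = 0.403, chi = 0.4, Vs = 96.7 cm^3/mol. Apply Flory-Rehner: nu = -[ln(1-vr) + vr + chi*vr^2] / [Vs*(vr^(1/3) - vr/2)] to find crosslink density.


ln(1 - vr) = ln(1 - 0.403) = -0.5158
Numerator = -((-0.5158) + 0.403 + 0.4 * 0.403^2) = 0.0479
Denominator = 96.7 * (0.403^(1/3) - 0.403/2) = 51.9418
nu = 0.0479 / 51.9418 = 9.2170e-04 mol/cm^3

9.2170e-04 mol/cm^3


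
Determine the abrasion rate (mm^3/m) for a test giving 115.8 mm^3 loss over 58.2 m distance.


Rate = volume_loss / distance
= 115.8 / 58.2
= 1.99 mm^3/m

1.99 mm^3/m


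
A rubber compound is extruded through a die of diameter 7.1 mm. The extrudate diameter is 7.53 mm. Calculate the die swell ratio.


Die swell ratio = D_extrudate / D_die
= 7.53 / 7.1
= 1.061

Die swell = 1.061


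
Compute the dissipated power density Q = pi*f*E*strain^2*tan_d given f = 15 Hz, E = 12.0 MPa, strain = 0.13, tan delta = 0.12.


Q = pi * f * E * strain^2 * tan_d
= pi * 15 * 12.0 * 0.13^2 * 0.12
= pi * 15 * 12.0 * 0.0169 * 0.12
= 1.1468

Q = 1.1468


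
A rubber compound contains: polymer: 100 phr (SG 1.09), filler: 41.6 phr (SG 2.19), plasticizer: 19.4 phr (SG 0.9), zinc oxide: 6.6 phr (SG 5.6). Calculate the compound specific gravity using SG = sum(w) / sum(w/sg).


Sum of weights = 167.6
Volume contributions:
  polymer: 100/1.09 = 91.7431
  filler: 41.6/2.19 = 18.9954
  plasticizer: 19.4/0.9 = 21.5556
  zinc oxide: 6.6/5.6 = 1.1786
Sum of volumes = 133.4727
SG = 167.6 / 133.4727 = 1.256

SG = 1.256


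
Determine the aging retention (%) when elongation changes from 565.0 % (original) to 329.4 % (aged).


Retention = aged / original * 100
= 329.4 / 565.0 * 100
= 58.3%

58.3%


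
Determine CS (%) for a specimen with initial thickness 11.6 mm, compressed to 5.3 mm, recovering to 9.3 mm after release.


CS = (t0 - recovered) / (t0 - ts) * 100
= (11.6 - 9.3) / (11.6 - 5.3) * 100
= 2.3 / 6.3 * 100
= 36.5%

36.5%


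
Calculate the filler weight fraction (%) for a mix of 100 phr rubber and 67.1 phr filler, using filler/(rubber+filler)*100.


Filler % = filler / (rubber + filler) * 100
= 67.1 / (100 + 67.1) * 100
= 67.1 / 167.1 * 100
= 40.16%

40.16%


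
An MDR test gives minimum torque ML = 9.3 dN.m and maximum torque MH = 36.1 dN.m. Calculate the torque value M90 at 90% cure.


M90 = ML + 0.9 * (MH - ML)
M90 = 9.3 + 0.9 * (36.1 - 9.3)
M90 = 9.3 + 0.9 * 26.8
M90 = 33.42 dN.m

33.42 dN.m


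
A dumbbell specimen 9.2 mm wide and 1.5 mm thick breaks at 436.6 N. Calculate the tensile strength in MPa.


Area = width * thickness = 9.2 * 1.5 = 13.8 mm^2
TS = force / area = 436.6 / 13.8 = 31.64 MPa

31.64 MPa


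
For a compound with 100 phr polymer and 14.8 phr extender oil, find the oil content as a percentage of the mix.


Oil % = oil / (100 + oil) * 100
= 14.8 / (100 + 14.8) * 100
= 14.8 / 114.8 * 100
= 12.89%

12.89%


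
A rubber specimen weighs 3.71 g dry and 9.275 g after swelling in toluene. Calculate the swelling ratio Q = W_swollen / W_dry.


Q = W_swollen / W_dry
Q = 9.275 / 3.71
Q = 2.5

Q = 2.5


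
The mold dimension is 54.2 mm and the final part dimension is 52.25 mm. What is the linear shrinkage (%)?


Shrinkage = (mold - part) / mold * 100
= (54.2 - 52.25) / 54.2 * 100
= 1.95 / 54.2 * 100
= 3.6%

3.6%


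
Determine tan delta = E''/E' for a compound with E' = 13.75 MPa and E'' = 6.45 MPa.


tan delta = E'' / E'
= 6.45 / 13.75
= 0.4691

tan delta = 0.4691


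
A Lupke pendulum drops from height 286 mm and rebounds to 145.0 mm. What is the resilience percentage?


Resilience = h_rebound / h_drop * 100
= 145.0 / 286 * 100
= 50.7%

50.7%


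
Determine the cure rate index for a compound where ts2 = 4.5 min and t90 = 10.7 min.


CRI = 100 / (t90 - ts2)
= 100 / (10.7 - 4.5)
= 100 / 6.2
= 16.13 min^-1

16.13 min^-1


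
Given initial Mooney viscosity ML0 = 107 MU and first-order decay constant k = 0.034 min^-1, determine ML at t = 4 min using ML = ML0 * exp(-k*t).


ML = ML0 * exp(-k * t)
ML = 107 * exp(-0.034 * 4)
ML = 107 * 0.8728
ML = 93.39 MU

93.39 MU


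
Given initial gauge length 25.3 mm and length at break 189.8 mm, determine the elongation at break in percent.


Elongation = (Lf - L0) / L0 * 100
= (189.8 - 25.3) / 25.3 * 100
= 164.5 / 25.3 * 100
= 650.2%

650.2%


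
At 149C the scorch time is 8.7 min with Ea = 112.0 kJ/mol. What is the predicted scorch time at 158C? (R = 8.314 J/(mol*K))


Convert temperatures: T1 = 149 + 273.15 = 422.15 K, T2 = 158 + 273.15 = 431.15 K
ts2_new = 8.7 * exp(112000 / 8.314 * (1/431.15 - 1/422.15))
1/T2 - 1/T1 = -4.9448e-05
ts2_new = 4.47 min

4.47 min


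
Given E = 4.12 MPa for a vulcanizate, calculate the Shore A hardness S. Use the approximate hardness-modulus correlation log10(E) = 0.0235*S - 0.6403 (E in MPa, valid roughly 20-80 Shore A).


log10(E) = 0.0235*S - 0.6403  =>  S = (log10(E) + 0.6403) / 0.0235
log10(4.12) = 0.614897
S = (0.614897 + 0.6403) / 0.0235 = 1.255197 / 0.0235
S = 53.4

Shore A = 53.4


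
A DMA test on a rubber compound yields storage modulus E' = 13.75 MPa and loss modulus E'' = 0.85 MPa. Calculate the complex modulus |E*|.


|E*| = sqrt(E'^2 + E''^2)
= sqrt(13.75^2 + 0.85^2)
= sqrt(189.0625 + 0.7225)
= 13.776 MPa

13.776 MPa


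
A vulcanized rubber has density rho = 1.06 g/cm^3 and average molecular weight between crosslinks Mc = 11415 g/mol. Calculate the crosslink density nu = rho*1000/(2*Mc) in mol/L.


nu = rho * 1000 / (2 * Mc)
nu = 1.06 * 1000 / (2 * 11415)
nu = 1060.0 / 22830
nu = 0.0464 mol/L

0.0464 mol/L


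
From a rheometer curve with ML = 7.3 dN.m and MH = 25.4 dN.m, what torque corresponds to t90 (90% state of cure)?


M90 = ML + 0.9 * (MH - ML)
M90 = 7.3 + 0.9 * (25.4 - 7.3)
M90 = 7.3 + 0.9 * 18.1
M90 = 23.59 dN.m

23.59 dN.m


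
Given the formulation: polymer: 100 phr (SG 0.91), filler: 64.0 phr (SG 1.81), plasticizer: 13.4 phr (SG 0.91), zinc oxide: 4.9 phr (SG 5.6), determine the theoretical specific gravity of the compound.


Sum of weights = 182.3
Volume contributions:
  polymer: 100/0.91 = 109.8901
  filler: 64.0/1.81 = 35.3591
  plasticizer: 13.4/0.91 = 14.7253
  zinc oxide: 4.9/5.6 = 0.8750
Sum of volumes = 160.8495
SG = 182.3 / 160.8495 = 1.133

SG = 1.133


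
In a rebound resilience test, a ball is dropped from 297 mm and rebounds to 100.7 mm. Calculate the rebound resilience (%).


Resilience = h_rebound / h_drop * 100
= 100.7 / 297 * 100
= 33.9%

33.9%


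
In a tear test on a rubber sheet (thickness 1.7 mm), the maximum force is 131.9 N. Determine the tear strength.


Tear strength = force / thickness
= 131.9 / 1.7
= 77.59 N/mm

77.59 N/mm


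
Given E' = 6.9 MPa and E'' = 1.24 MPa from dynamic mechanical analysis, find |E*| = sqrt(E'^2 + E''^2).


|E*| = sqrt(E'^2 + E''^2)
= sqrt(6.9^2 + 1.24^2)
= sqrt(47.6100 + 1.5376)
= 7.011 MPa

7.011 MPa


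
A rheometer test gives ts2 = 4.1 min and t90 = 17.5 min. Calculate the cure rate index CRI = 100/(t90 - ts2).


CRI = 100 / (t90 - ts2)
= 100 / (17.5 - 4.1)
= 100 / 13.4
= 7.46 min^-1

7.46 min^-1


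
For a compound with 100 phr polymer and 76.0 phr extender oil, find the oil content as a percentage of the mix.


Oil % = oil / (100 + oil) * 100
= 76.0 / (100 + 76.0) * 100
= 76.0 / 176.0 * 100
= 43.18%

43.18%


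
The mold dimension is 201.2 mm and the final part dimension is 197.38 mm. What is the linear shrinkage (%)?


Shrinkage = (mold - part) / mold * 100
= (201.2 - 197.38) / 201.2 * 100
= 3.82 / 201.2 * 100
= 1.9%

1.9%


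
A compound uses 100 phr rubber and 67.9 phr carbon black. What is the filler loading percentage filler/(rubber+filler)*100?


Filler % = filler / (rubber + filler) * 100
= 67.9 / (100 + 67.9) * 100
= 67.9 / 167.9 * 100
= 40.44%

40.44%


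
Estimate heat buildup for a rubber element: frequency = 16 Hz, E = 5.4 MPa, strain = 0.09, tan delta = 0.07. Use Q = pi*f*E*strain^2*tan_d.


Q = pi * f * E * strain^2 * tan_d
= pi * 16 * 5.4 * 0.09^2 * 0.07
= pi * 16 * 5.4 * 0.0081 * 0.07
= 0.1539

Q = 0.1539


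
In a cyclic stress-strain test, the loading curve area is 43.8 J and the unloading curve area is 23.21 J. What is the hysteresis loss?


Hysteresis loss = loading - unloading
= 43.8 - 23.21
= 20.59 J

20.59 J


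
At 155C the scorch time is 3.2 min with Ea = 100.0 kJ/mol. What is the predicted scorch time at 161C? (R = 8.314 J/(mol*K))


Convert temperatures: T1 = 155 + 273.15 = 428.15 K, T2 = 161 + 273.15 = 434.15 K
ts2_new = 3.2 * exp(100000 / 8.314 * (1/434.15 - 1/428.15))
1/T2 - 1/T1 = -3.2279e-05
ts2_new = 2.17 min

2.17 min


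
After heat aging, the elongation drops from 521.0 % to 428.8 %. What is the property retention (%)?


Retention = aged / original * 100
= 428.8 / 521.0 * 100
= 82.3%

82.3%


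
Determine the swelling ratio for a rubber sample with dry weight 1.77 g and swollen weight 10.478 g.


Q = W_swollen / W_dry
Q = 10.478 / 1.77
Q = 5.92

Q = 5.92


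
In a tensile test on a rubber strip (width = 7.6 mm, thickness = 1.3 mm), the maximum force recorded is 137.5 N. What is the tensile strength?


Area = width * thickness = 7.6 * 1.3 = 9.88 mm^2
TS = force / area = 137.5 / 9.88 = 13.92 MPa

13.92 MPa


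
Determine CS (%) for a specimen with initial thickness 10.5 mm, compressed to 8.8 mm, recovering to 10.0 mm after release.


CS = (t0 - recovered) / (t0 - ts) * 100
= (10.5 - 10.0) / (10.5 - 8.8) * 100
= 0.5 / 1.7 * 100
= 29.4%

29.4%


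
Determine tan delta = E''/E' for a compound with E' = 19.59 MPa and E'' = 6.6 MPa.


tan delta = E'' / E'
= 6.6 / 19.59
= 0.3369

tan delta = 0.3369


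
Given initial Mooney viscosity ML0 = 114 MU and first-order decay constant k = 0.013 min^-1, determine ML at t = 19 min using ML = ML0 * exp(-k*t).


ML = ML0 * exp(-k * t)
ML = 114 * exp(-0.013 * 19)
ML = 114 * 0.7811
ML = 89.05 MU

89.05 MU


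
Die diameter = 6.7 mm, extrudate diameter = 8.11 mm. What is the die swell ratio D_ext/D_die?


Die swell ratio = D_extrudate / D_die
= 8.11 / 6.7
= 1.21

Die swell = 1.21


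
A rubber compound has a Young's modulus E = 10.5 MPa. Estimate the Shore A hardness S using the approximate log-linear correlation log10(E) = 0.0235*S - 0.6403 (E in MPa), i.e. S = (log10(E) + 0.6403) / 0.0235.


log10(E) = 0.0235*S - 0.6403  =>  S = (log10(E) + 0.6403) / 0.0235
log10(10.5) = 1.021189
S = (1.021189 + 0.6403) / 0.0235 = 1.661489 / 0.0235
S = 70.7

Shore A = 70.7


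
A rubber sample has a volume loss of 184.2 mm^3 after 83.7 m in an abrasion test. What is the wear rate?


Rate = volume_loss / distance
= 184.2 / 83.7
= 2.201 mm^3/m

2.201 mm^3/m


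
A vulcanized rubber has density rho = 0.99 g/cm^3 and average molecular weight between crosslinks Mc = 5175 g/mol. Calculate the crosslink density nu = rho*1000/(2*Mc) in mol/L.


nu = rho * 1000 / (2 * Mc)
nu = 0.99 * 1000 / (2 * 5175)
nu = 990.0 / 10350
nu = 0.0957 mol/L

0.0957 mol/L


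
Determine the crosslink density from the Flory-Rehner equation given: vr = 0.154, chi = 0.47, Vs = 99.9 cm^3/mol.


ln(1 - vr) = ln(1 - 0.154) = -0.1672
Numerator = -((-0.1672) + 0.154 + 0.47 * 0.154^2) = 0.0021
Denominator = 99.9 * (0.154^(1/3) - 0.154/2) = 45.8552
nu = 0.0021 / 45.8552 = 4.5565e-05 mol/cm^3

4.5565e-05 mol/cm^3


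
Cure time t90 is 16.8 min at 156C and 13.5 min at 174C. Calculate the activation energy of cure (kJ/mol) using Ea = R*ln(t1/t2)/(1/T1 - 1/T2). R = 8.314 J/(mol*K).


T1 = 429.15 K, T2 = 447.15 K
1/T1 - 1/T2 = 9.3802e-05
ln(t1/t2) = ln(16.8/13.5) = 0.2187
Ea = 8.314 * 0.2187 / 9.3802e-05 = 19383.2771 J/mol
Ea = 19.38 kJ/mol

19.38 kJ/mol


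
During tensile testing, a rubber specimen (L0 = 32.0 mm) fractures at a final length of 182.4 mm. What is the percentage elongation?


Elongation = (Lf - L0) / L0 * 100
= (182.4 - 32.0) / 32.0 * 100
= 150.4 / 32.0 * 100
= 470.0%

470.0%


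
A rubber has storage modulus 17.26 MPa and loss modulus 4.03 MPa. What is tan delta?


tan delta = E'' / E'
= 4.03 / 17.26
= 0.2335

tan delta = 0.2335


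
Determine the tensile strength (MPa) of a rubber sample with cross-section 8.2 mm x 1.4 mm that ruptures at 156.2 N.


Area = width * thickness = 8.2 * 1.4 = 11.48 mm^2
TS = force / area = 156.2 / 11.48 = 13.61 MPa

13.61 MPa


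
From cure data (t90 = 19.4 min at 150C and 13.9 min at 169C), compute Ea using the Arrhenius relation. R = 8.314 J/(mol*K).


T1 = 423.15 K, T2 = 442.15 K
1/T1 - 1/T2 = 1.0155e-04
ln(t1/t2) = ln(19.4/13.9) = 0.3334
Ea = 8.314 * 0.3334 / 1.0155e-04 = 27293.8903 J/mol
Ea = 27.29 kJ/mol

27.29 kJ/mol


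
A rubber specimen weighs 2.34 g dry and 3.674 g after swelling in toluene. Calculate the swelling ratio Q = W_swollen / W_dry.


Q = W_swollen / W_dry
Q = 3.674 / 2.34
Q = 1.57

Q = 1.57


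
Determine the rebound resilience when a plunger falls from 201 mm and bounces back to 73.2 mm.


Resilience = h_rebound / h_drop * 100
= 73.2 / 201 * 100
= 36.4%

36.4%


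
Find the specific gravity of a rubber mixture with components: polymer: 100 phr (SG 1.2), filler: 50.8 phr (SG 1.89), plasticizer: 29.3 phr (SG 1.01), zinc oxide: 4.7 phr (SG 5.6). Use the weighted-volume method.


Sum of weights = 184.8
Volume contributions:
  polymer: 100/1.2 = 83.3333
  filler: 50.8/1.89 = 26.8783
  plasticizer: 29.3/1.01 = 29.0099
  zinc oxide: 4.7/5.6 = 0.8393
Sum of volumes = 140.0608
SG = 184.8 / 140.0608 = 1.319

SG = 1.319


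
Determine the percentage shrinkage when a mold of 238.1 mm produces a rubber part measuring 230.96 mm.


Shrinkage = (mold - part) / mold * 100
= (238.1 - 230.96) / 238.1 * 100
= 7.14 / 238.1 * 100
= 3.0%

3.0%


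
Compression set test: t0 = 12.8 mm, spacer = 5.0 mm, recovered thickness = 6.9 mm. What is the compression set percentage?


CS = (t0 - recovered) / (t0 - ts) * 100
= (12.8 - 6.9) / (12.8 - 5.0) * 100
= 5.9 / 7.8 * 100
= 75.6%

75.6%


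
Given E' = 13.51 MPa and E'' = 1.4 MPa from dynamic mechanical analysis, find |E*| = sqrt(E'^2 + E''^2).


|E*| = sqrt(E'^2 + E''^2)
= sqrt(13.51^2 + 1.4^2)
= sqrt(182.5201 + 1.9600)
= 13.582 MPa

13.582 MPa


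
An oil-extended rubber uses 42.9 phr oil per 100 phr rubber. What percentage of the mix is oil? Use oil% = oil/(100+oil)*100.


Oil % = oil / (100 + oil) * 100
= 42.9 / (100 + 42.9) * 100
= 42.9 / 142.9 * 100
= 30.02%

30.02%


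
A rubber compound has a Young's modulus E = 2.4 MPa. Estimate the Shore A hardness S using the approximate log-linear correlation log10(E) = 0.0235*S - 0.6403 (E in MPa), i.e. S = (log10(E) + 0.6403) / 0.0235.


log10(E) = 0.0235*S - 0.6403  =>  S = (log10(E) + 0.6403) / 0.0235
log10(2.4) = 0.380211
S = (0.380211 + 0.6403) / 0.0235 = 1.020511 / 0.0235
S = 43.4

Shore A = 43.4


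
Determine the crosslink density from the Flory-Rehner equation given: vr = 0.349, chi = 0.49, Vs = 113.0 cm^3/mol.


ln(1 - vr) = ln(1 - 0.349) = -0.4292
Numerator = -((-0.4292) + 0.349 + 0.49 * 0.349^2) = 0.0206
Denominator = 113.0 * (0.349^(1/3) - 0.349/2) = 59.8401
nu = 0.0206 / 59.8401 = 3.4364e-04 mol/cm^3

3.4364e-04 mol/cm^3


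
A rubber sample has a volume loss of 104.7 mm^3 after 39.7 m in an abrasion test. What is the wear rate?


Rate = volume_loss / distance
= 104.7 / 39.7
= 2.637 mm^3/m

2.637 mm^3/m


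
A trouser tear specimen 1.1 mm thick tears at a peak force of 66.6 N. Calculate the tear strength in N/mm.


Tear strength = force / thickness
= 66.6 / 1.1
= 60.55 N/mm

60.55 N/mm


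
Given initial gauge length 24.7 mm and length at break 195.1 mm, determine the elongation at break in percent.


Elongation = (Lf - L0) / L0 * 100
= (195.1 - 24.7) / 24.7 * 100
= 170.4 / 24.7 * 100
= 689.9%

689.9%


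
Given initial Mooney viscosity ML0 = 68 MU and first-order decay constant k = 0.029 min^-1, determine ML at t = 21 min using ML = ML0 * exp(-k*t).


ML = ML0 * exp(-k * t)
ML = 68 * exp(-0.029 * 21)
ML = 68 * 0.5439
ML = 36.98 MU

36.98 MU


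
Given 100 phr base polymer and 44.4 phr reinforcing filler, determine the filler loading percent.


Filler % = filler / (rubber + filler) * 100
= 44.4 / (100 + 44.4) * 100
= 44.4 / 144.4 * 100
= 30.75%

30.75%


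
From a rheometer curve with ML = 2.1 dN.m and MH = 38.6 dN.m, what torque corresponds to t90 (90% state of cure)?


M90 = ML + 0.9 * (MH - ML)
M90 = 2.1 + 0.9 * (38.6 - 2.1)
M90 = 2.1 + 0.9 * 36.5
M90 = 34.95 dN.m

34.95 dN.m


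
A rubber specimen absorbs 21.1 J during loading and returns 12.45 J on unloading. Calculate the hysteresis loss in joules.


Hysteresis loss = loading - unloading
= 21.1 - 12.45
= 8.65 J

8.65 J


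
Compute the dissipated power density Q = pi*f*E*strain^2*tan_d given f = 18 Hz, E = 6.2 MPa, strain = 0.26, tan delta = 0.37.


Q = pi * f * E * strain^2 * tan_d
= pi * 18 * 6.2 * 0.26^2 * 0.37
= pi * 18 * 6.2 * 0.0676 * 0.37
= 8.7693

Q = 8.7693


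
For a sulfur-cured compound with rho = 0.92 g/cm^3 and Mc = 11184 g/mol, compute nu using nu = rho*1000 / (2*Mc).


nu = rho * 1000 / (2 * Mc)
nu = 0.92 * 1000 / (2 * 11184)
nu = 920.0 / 22368
nu = 0.0411 mol/L

0.0411 mol/L


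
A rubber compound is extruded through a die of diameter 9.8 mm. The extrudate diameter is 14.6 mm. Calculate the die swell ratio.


Die swell ratio = D_extrudate / D_die
= 14.6 / 9.8
= 1.49

Die swell = 1.49


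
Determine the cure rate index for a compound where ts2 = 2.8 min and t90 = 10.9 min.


CRI = 100 / (t90 - ts2)
= 100 / (10.9 - 2.8)
= 100 / 8.1
= 12.35 min^-1

12.35 min^-1


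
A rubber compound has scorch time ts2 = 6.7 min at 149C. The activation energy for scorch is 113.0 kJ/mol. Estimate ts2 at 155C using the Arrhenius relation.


Convert temperatures: T1 = 149 + 273.15 = 422.15 K, T2 = 155 + 273.15 = 428.15 K
ts2_new = 6.7 * exp(113000 / 8.314 * (1/428.15 - 1/422.15))
1/T2 - 1/T1 = -3.3196e-05
ts2_new = 4.27 min

4.27 min


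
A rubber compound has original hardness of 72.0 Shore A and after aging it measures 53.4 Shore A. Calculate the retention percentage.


Retention = aged / original * 100
= 53.4 / 72.0 * 100
= 74.2%

74.2%


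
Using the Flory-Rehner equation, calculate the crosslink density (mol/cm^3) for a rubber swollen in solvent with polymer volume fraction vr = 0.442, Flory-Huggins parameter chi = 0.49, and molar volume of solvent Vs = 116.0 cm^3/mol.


ln(1 - vr) = ln(1 - 0.442) = -0.5834
Numerator = -((-0.5834) + 0.442 + 0.49 * 0.442^2) = 0.0457
Denominator = 116.0 * (0.442^(1/3) - 0.442/2) = 62.7260
nu = 0.0457 / 62.7260 = 7.2805e-04 mol/cm^3

7.2805e-04 mol/cm^3


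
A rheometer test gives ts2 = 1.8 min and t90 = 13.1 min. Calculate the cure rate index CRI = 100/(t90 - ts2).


CRI = 100 / (t90 - ts2)
= 100 / (13.1 - 1.8)
= 100 / 11.3
= 8.85 min^-1

8.85 min^-1


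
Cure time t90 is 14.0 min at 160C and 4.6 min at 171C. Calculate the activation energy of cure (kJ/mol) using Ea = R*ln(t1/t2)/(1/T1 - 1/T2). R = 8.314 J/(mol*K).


T1 = 433.15 K, T2 = 444.15 K
1/T1 - 1/T2 = 5.7177e-05
ln(t1/t2) = ln(14.0/4.6) = 1.1130
Ea = 8.314 * 1.1130 / 5.7177e-05 = 161838.1424 J/mol
Ea = 161.84 kJ/mol

161.84 kJ/mol


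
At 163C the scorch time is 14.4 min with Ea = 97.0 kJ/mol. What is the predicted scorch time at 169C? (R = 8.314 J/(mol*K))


Convert temperatures: T1 = 163 + 273.15 = 436.15 K, T2 = 169 + 273.15 = 442.15 K
ts2_new = 14.4 * exp(97000 / 8.314 * (1/442.15 - 1/436.15))
1/T2 - 1/T1 = -3.1113e-05
ts2_new = 10.02 min

10.02 min


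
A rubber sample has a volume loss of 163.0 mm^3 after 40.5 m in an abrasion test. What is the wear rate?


Rate = volume_loss / distance
= 163.0 / 40.5
= 4.025 mm^3/m

4.025 mm^3/m


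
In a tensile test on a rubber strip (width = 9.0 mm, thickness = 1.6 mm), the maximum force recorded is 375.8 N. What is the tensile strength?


Area = width * thickness = 9.0 * 1.6 = 14.4 mm^2
TS = force / area = 375.8 / 14.4 = 26.1 MPa

26.1 MPa


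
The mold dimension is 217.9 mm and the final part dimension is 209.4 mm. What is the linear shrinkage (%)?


Shrinkage = (mold - part) / mold * 100
= (217.9 - 209.4) / 217.9 * 100
= 8.5 / 217.9 * 100
= 3.9%

3.9%


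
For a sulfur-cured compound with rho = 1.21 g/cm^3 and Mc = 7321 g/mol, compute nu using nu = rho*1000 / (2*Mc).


nu = rho * 1000 / (2 * Mc)
nu = 1.21 * 1000 / (2 * 7321)
nu = 1210.0 / 14642
nu = 0.0826 mol/L

0.0826 mol/L


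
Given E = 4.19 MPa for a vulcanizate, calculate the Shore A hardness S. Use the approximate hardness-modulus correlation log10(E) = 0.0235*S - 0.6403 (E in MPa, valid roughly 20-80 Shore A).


log10(E) = 0.0235*S - 0.6403  =>  S = (log10(E) + 0.6403) / 0.0235
log10(4.19) = 0.622214
S = (0.622214 + 0.6403) / 0.0235 = 1.262514 / 0.0235
S = 53.7

Shore A = 53.7


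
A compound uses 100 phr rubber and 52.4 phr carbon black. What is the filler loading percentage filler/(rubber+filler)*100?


Filler % = filler / (rubber + filler) * 100
= 52.4 / (100 + 52.4) * 100
= 52.4 / 152.4 * 100
= 34.38%

34.38%


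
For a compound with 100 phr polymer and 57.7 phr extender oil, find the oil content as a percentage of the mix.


Oil % = oil / (100 + oil) * 100
= 57.7 / (100 + 57.7) * 100
= 57.7 / 157.7 * 100
= 36.59%

36.59%


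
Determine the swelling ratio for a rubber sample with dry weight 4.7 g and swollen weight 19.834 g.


Q = W_swollen / W_dry
Q = 19.834 / 4.7
Q = 4.22

Q = 4.22


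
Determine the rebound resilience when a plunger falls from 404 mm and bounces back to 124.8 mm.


Resilience = h_rebound / h_drop * 100
= 124.8 / 404 * 100
= 30.9%

30.9%


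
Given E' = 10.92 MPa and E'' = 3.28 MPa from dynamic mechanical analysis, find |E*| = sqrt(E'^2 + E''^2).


|E*| = sqrt(E'^2 + E''^2)
= sqrt(10.92^2 + 3.28^2)
= sqrt(119.2464 + 10.7584)
= 11.402 MPa

11.402 MPa
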